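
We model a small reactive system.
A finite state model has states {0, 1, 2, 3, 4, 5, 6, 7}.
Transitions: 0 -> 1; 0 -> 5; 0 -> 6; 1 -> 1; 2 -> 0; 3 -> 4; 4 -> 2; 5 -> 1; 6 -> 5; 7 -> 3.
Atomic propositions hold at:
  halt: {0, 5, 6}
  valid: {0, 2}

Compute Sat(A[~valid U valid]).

Sat(~valid) = {1, 3, 4, 5, 6, 7}
A[~valid U valid]: least fixpoint, start Z0 = Sat(valid) = {0, 2}, add states in Sat(~valid) with every successor in Z. Z1 = {0, 2, 4}; Z2 = {0, 2, 3, 4}; Z3 = {0, 2, 3, 4, 7}; fixed.
Sat(A[~valid U valid]) = {0, 2, 3, 4, 7}

{0, 2, 3, 4, 7}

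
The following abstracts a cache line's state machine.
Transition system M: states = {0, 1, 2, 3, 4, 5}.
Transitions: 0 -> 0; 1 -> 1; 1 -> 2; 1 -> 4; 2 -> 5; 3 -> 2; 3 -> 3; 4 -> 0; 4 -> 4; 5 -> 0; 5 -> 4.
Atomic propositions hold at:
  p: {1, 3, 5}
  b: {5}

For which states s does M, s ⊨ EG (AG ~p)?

Sat(~p) = {0, 2, 4}
AG ~p: greatest fixpoint, start Z0 = {0, 2, 4}, keep only states in Sat with every successor in Z. Z1 = {0, 4}; fixed.
Sat(AG ~p) = {0, 4}
EG (AG ~p): greatest fixpoint, start Z0 = {0, 4}, keep only states in Sat with some successor in Z. Already a fixed point.
Sat(EG (AG ~p)) = {0, 4}

{0, 4}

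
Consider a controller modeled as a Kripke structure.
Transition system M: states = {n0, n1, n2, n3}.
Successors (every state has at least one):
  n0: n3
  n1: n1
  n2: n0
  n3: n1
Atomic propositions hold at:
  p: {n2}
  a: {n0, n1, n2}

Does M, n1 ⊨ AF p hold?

No

AF p: least fixpoint, start Z0 = {n2}, add states with every successor in Z. Already a fixed point.
Sat(AF p) = {n2}
n1 ∉ Sat(AF p) = {n2}, so the formula does not hold at n1.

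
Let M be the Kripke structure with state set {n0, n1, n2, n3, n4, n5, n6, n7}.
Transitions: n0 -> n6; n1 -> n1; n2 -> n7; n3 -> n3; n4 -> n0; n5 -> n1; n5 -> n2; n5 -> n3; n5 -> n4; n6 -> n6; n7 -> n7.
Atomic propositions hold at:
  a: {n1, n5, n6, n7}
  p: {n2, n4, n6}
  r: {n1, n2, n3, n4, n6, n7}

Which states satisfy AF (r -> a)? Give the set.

{n0, n1, n2, n4, n5, n6, n7}

Sat(r -> a) = {n0, n1, n5, n6, n7}
AF (r -> a): least fixpoint, start Z0 = {n0, n1, n5, n6, n7}, add states with every successor in Z. Z1 = {n0, n1, n2, n4, n5, n6, n7}; fixed.
Sat(AF (r -> a)) = {n0, n1, n2, n4, n5, n6, n7}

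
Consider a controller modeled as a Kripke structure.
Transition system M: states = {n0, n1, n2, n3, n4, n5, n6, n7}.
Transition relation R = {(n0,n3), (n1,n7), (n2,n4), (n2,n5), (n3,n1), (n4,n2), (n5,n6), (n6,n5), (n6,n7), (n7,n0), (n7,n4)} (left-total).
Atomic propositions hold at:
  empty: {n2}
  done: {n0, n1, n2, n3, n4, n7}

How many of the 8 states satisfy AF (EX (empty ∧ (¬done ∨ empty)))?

1

Sat(¬done) = {n5, n6}
Sat(¬done ∨ empty) = {n2, n5, n6}
Sat(empty ∧ (¬done ∨ empty)) = {n2}
Sat(EX (empty ∧ (¬done ∨ empty))) = {s : some successor in {n2}} = {n4}
AF (EX (empty ∧ (¬done ∨ empty))): least fixpoint, start Z0 = {n4}, add states with every successor in Z. Already a fixed point.
Sat(AF (EX (empty ∧ (¬done ∨ empty)))) = {n4}
|Sat(AF (EX (empty ∧ (¬done ∨ empty))))| = |{n4}| = 1.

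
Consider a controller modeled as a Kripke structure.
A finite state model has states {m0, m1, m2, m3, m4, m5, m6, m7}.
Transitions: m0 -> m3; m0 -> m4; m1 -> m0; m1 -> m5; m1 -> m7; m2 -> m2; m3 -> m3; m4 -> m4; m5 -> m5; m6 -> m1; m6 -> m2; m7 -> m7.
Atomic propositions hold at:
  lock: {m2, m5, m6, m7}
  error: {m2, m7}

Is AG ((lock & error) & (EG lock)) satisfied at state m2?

Sat(lock & error) = {m2, m7}
EG lock: greatest fixpoint, start Z0 = {m2, m5, m6, m7}, keep only states in Sat with some successor in Z. Already a fixed point.
Sat(EG lock) = {m2, m5, m6, m7}
Sat((lock & error) & (EG lock)) = {m2, m7}
AG ((lock & error) & (EG lock)): greatest fixpoint, start Z0 = {m2, m7}, keep only states in Sat with every successor in Z. Already a fixed point.
Sat(AG ((lock & error) & (EG lock))) = {m2, m7}
m2 ∈ Sat(AG ((lock & error) & (EG lock))) = {m2, m7}, so the formula holds at m2.

Yes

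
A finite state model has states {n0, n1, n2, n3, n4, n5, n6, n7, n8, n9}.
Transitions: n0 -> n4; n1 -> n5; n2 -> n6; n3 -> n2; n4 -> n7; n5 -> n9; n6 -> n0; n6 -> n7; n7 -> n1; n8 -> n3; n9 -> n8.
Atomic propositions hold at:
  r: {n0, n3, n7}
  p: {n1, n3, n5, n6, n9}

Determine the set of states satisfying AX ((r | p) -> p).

{n0, n1, n2, n3, n5, n7, n8, n9}

Sat(r | p) = {n0, n1, n3, n5, n6, n7, n9}
Sat((r | p) -> p) = {n1, n2, n3, n4, n5, n6, n8, n9}
Sat(AX ((r | p) -> p)) = {s : every successor in {n1, n2, n3, n4, n5, n6, n8, n9}} = {n0, n1, n2, n3, n5, n7, n8, n9}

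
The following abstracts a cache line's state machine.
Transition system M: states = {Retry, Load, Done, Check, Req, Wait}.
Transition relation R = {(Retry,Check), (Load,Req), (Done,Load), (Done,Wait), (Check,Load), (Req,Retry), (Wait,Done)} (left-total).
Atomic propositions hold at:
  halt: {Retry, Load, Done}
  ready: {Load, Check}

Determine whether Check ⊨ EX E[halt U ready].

E[halt U ready]: least fixpoint, start Z0 = Sat(ready) = {Load, Check}, add states in Sat(halt) with some successor in Z. Z1 = {Retry, Load, Done, Check}; fixed.
Sat(E[halt U ready]) = {Retry, Load, Done, Check}
Sat(EX E[halt U ready]) = {s : some successor in {Retry, Load, Done, Check}} = {Retry, Done, Check, Req, Wait}
Check ∈ Sat(EX E[halt U ready]) = {Retry, Done, Check, Req, Wait}, so the formula holds at Check.

Yes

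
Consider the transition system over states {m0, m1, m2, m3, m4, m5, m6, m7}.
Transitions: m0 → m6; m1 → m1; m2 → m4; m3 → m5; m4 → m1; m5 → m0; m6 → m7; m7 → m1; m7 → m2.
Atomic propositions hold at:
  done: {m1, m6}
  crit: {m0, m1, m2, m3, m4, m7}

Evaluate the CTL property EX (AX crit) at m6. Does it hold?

Yes

Sat(AX crit) = {s : every successor in {m0, m1, m2, m3, m4, m7}} = {m1, m2, m4, m5, m6, m7}
Sat(EX (AX crit)) = {s : some successor in {m1, m2, m4, m5, m6, m7}} = {m0, m1, m2, m3, m4, m6, m7}
m6 ∈ Sat(EX (AX crit)) = {m0, m1, m2, m3, m4, m6, m7}, so the formula holds at m6.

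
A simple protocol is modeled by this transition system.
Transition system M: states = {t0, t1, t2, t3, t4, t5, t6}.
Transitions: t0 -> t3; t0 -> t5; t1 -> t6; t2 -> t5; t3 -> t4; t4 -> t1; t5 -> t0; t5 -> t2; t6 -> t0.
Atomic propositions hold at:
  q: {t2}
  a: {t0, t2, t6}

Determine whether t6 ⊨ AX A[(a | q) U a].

Yes

Sat(a | q) = {t0, t2, t6}
A[(a | q) U a]: least fixpoint, start Z0 = Sat(a) = {t0, t2, t6}, add states in Sat(a | q) with every successor in Z. Already a fixed point.
Sat(A[(a | q) U a]) = {t0, t2, t6}
Sat(AX A[(a | q) U a]) = {s : every successor in {t0, t2, t6}} = {t1, t5, t6}
t6 ∈ Sat(AX A[(a | q) U a]) = {t1, t5, t6}, so the formula holds at t6.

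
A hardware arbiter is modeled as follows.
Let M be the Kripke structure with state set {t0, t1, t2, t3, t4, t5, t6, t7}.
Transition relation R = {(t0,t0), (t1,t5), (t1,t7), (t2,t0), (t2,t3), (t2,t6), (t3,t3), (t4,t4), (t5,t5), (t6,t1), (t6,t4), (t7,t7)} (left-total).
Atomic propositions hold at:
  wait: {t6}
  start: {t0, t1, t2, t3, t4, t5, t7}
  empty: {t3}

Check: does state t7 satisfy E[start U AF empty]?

No

AF empty: least fixpoint, start Z0 = {t3}, add states with every successor in Z. Already a fixed point.
Sat(AF empty) = {t3}
E[start U AF empty]: least fixpoint, start Z0 = Sat(AF empty) = {t3}, add states in Sat(start) with some successor in Z. Z1 = {t2, t3}; fixed.
Sat(E[start U AF empty]) = {t2, t3}
t7 ∉ Sat(E[start U AF empty]) = {t2, t3}, so the formula does not hold at t7.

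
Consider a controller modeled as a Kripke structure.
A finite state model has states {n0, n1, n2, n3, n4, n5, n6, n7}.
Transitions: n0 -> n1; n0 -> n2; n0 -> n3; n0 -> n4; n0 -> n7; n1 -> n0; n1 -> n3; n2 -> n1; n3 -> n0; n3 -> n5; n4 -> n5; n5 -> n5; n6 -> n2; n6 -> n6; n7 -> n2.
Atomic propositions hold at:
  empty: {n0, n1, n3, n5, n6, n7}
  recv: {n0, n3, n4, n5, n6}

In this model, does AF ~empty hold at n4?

Yes

Sat(~empty) = {n2, n4}
AF ~empty: least fixpoint, start Z0 = {n2, n4}, add states with every successor in Z. Z1 = {n2, n4, n7}; fixed.
Sat(AF ~empty) = {n2, n4, n7}
n4 ∈ Sat(AF ~empty) = {n2, n4, n7}, so the formula holds at n4.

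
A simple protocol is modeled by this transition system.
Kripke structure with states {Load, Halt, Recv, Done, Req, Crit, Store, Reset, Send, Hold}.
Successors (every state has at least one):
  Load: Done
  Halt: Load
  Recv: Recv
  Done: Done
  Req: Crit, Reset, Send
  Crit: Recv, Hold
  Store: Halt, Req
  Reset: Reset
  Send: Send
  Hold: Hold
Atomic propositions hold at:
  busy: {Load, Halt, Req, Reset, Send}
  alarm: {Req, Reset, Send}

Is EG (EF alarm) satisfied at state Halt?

EF alarm: least fixpoint, start Z0 = {Req, Reset, Send}, add states with some successor in Z. Z1 = {Req, Store, Reset, Send}; fixed.
Sat(EF alarm) = {Req, Store, Reset, Send}
EG (EF alarm): greatest fixpoint, start Z0 = {Req, Store, Reset, Send}, keep only states in Sat with some successor in Z. Already a fixed point.
Sat(EG (EF alarm)) = {Req, Store, Reset, Send}
Halt ∉ Sat(EG (EF alarm)) = {Req, Store, Reset, Send}, so the formula does not hold at Halt.

No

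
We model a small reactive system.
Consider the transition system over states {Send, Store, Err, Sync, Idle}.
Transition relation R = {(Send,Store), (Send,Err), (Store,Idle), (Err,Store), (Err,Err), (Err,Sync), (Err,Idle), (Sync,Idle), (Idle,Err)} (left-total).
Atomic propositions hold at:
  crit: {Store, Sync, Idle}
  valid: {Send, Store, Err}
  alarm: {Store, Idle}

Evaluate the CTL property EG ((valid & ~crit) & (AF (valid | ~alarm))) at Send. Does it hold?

Sat(~crit) = {Send, Err}
Sat(valid & ~crit) = {Send, Err}
Sat(~alarm) = {Send, Err, Sync}
Sat(valid | ~alarm) = {Send, Store, Err, Sync}
AF (valid | ~alarm): least fixpoint, start Z0 = {Send, Store, Err, Sync}, add states with every successor in Z. Z1 = {Send, Store, Err, Sync, Idle}; fixed.
Sat(AF (valid | ~alarm)) = {Send, Store, Err, Sync, Idle}
Sat((valid & ~crit) & (AF (valid | ~alarm))) = {Send, Err}
EG ((valid & ~crit) & (AF (valid | ~alarm))): greatest fixpoint, start Z0 = {Send, Err}, keep only states in Sat with some successor in Z. Already a fixed point.
Sat(EG ((valid & ~crit) & (AF (valid | ~alarm)))) = {Send, Err}
Send ∈ Sat(EG ((valid & ~crit) & (AF (valid | ~alarm)))) = {Send, Err}, so the formula holds at Send.

Yes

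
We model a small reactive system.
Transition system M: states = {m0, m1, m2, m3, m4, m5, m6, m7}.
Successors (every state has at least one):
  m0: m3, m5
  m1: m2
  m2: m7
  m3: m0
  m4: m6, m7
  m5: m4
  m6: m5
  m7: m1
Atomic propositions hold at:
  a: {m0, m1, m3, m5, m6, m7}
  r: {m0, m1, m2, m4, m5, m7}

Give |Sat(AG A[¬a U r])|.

Sat(¬a) = {m2, m4}
A[¬a U r]: least fixpoint, start Z0 = Sat(r) = {m0, m1, m2, m4, m5, m7}, add states in Sat(¬a) with every successor in Z. Already a fixed point.
Sat(A[¬a U r]) = {m0, m1, m2, m4, m5, m7}
AG A[¬a U r]: greatest fixpoint, start Z0 = {m0, m1, m2, m4, m5, m7}, keep only states in Sat with every successor in Z. Z1 = {m1, m2, m5, m7}; Z2 = {m1, m2, m7}; fixed.
Sat(AG A[¬a U r]) = {m1, m2, m7}
|Sat(AG A[¬a U r])| = |{m1, m2, m7}| = 3.

3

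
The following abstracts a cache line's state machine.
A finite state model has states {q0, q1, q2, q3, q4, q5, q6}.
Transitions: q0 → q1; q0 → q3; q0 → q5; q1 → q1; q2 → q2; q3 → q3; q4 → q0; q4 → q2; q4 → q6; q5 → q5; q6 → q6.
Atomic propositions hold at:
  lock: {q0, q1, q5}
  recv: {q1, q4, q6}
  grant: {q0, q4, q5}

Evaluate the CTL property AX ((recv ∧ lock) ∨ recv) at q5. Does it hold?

Sat(recv ∧ lock) = {q1}
Sat((recv ∧ lock) ∨ recv) = {q1, q4, q6}
Sat(AX ((recv ∧ lock) ∨ recv)) = {s : every successor in {q1, q4, q6}} = {q1, q6}
q5 ∉ Sat(AX ((recv ∧ lock) ∨ recv)) = {q1, q6}, so the formula does not hold at q5.

No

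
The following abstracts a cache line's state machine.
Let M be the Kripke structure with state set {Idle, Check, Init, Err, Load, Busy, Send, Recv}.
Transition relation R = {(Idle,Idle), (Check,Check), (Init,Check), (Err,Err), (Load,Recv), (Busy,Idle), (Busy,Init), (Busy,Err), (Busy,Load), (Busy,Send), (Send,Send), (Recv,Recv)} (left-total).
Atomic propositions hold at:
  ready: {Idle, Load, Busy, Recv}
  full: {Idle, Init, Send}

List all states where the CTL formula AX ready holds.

Sat(AX ready) = {s : every successor in {Idle, Load, Busy, Recv}} = {Idle, Load, Recv}

{Idle, Load, Recv}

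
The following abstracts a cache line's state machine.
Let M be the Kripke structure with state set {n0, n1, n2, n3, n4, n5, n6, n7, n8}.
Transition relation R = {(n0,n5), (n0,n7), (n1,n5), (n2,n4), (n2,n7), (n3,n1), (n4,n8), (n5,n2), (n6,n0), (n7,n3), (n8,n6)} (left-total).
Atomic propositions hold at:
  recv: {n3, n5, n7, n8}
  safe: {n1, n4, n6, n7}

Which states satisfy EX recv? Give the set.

Sat(EX recv) = {s : some successor in {n3, n5, n7, n8}} = {n0, n1, n2, n4, n7}

{n0, n1, n2, n4, n7}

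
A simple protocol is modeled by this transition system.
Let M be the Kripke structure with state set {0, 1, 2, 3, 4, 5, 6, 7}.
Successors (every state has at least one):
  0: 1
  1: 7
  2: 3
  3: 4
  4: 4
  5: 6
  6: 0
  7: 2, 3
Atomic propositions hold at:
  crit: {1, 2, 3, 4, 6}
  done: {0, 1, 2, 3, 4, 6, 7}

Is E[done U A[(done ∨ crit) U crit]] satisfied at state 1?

Yes

Sat(done ∨ crit) = {0, 1, 2, 3, 4, 6, 7}
A[(done ∨ crit) U crit]: least fixpoint, start Z0 = Sat(crit) = {1, 2, 3, 4, 6}, add states in Sat(done ∨ crit) with every successor in Z. Z1 = {0, 1, 2, 3, 4, 6, 7}; fixed.
Sat(A[(done ∨ crit) U crit]) = {0, 1, 2, 3, 4, 6, 7}
E[done U A[(done ∨ crit) U crit]]: least fixpoint, start Z0 = Sat(A[(done ∨ crit) U crit]) = {0, 1, 2, 3, 4, 6, 7}, add states in Sat(done) with some successor in Z. Already a fixed point.
Sat(E[done U A[(done ∨ crit) U crit]]) = {0, 1, 2, 3, 4, 6, 7}
1 ∈ Sat(E[done U A[(done ∨ crit) U crit]]) = {0, 1, 2, 3, 4, 6, 7}, so the formula holds at 1.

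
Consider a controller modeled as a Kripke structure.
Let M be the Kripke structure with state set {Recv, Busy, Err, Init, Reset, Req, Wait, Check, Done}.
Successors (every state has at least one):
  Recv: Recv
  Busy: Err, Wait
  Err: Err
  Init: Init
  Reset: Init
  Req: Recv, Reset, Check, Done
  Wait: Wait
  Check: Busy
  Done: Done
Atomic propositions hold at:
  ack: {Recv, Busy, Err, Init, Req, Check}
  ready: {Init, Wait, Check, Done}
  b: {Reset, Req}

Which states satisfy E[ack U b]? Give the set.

E[ack U b]: least fixpoint, start Z0 = Sat(b) = {Reset, Req}, add states in Sat(ack) with some successor in Z. Already a fixed point.
Sat(E[ack U b]) = {Reset, Req}

{Reset, Req}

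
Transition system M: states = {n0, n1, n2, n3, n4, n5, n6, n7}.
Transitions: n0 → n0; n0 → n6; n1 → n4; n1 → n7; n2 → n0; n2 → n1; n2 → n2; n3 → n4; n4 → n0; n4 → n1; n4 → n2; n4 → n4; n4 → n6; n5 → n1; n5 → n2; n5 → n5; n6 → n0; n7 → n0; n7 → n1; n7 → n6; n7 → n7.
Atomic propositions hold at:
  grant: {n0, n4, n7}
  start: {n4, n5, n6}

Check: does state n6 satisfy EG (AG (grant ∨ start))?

Yes

Sat(grant ∨ start) = {n0, n4, n5, n6, n7}
AG (grant ∨ start): greatest fixpoint, start Z0 = {n0, n4, n5, n6, n7}, keep only states in Sat with every successor in Z. Z1 = {n0, n6}; fixed.
Sat(AG (grant ∨ start)) = {n0, n6}
EG (AG (grant ∨ start)): greatest fixpoint, start Z0 = {n0, n6}, keep only states in Sat with some successor in Z. Already a fixed point.
Sat(EG (AG (grant ∨ start))) = {n0, n6}
n6 ∈ Sat(EG (AG (grant ∨ start))) = {n0, n6}, so the formula holds at n6.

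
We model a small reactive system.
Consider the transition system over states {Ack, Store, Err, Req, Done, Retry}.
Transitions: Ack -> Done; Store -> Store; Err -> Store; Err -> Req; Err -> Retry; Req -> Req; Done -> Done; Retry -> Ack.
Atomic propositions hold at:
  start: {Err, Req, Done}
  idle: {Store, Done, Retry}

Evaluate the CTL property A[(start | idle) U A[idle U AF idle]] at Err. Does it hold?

Sat(start | idle) = {Store, Err, Req, Done, Retry}
AF idle: least fixpoint, start Z0 = {Store, Done, Retry}, add states with every successor in Z. Z1 = {Ack, Store, Done, Retry}; fixed.
Sat(AF idle) = {Ack, Store, Done, Retry}
A[idle U AF idle]: least fixpoint, start Z0 = Sat(AF idle) = {Ack, Store, Done, Retry}, add states in Sat(idle) with every successor in Z. Already a fixed point.
Sat(A[idle U AF idle]) = {Ack, Store, Done, Retry}
A[(start | idle) U A[idle U AF idle]]: least fixpoint, start Z0 = Sat(A[idle U AF idle]) = {Ack, Store, Done, Retry}, add states in Sat(start | idle) with every successor in Z. Already a fixed point.
Sat(A[(start | idle) U A[idle U AF idle]]) = {Ack, Store, Done, Retry}
Err ∉ Sat(A[(start | idle) U A[idle U AF idle]]) = {Ack, Store, Done, Retry}, so the formula does not hold at Err.

No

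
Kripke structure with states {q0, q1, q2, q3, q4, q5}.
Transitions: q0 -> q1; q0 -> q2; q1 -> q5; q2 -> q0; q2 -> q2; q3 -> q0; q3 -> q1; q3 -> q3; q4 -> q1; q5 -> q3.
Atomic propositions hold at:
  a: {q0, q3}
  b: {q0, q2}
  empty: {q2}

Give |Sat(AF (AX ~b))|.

3

Sat(~b) = {q1, q3, q4, q5}
Sat(AX ~b) = {s : every successor in {q1, q3, q4, q5}} = {q1, q4, q5}
AF (AX ~b): least fixpoint, start Z0 = {q1, q4, q5}, add states with every successor in Z. Already a fixed point.
Sat(AF (AX ~b)) = {q1, q4, q5}
|Sat(AF (AX ~b))| = |{q1, q4, q5}| = 3.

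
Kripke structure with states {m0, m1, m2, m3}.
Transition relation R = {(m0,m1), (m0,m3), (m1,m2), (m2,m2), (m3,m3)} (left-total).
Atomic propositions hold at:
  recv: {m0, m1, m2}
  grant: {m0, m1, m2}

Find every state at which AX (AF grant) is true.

AF grant: least fixpoint, start Z0 = {m0, m1, m2}, add states with every successor in Z. Already a fixed point.
Sat(AF grant) = {m0, m1, m2}
Sat(AX (AF grant)) = {s : every successor in {m0, m1, m2}} = {m1, m2}

{m1, m2}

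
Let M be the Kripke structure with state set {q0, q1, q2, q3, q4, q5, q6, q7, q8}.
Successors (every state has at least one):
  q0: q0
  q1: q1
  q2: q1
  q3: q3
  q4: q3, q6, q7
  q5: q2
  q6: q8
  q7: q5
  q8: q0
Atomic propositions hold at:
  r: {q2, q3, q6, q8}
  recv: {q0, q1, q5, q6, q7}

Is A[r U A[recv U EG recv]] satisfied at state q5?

No

EG recv: greatest fixpoint, start Z0 = {q0, q1, q5, q6, q7}, keep only states in Sat with some successor in Z. Z1 = {q0, q1, q7}; Z2 = {q0, q1}; fixed.
Sat(EG recv) = {q0, q1}
A[recv U EG recv]: least fixpoint, start Z0 = Sat(EG recv) = {q0, q1}, add states in Sat(recv) with every successor in Z. Already a fixed point.
Sat(A[recv U EG recv]) = {q0, q1}
A[r U A[recv U EG recv]]: least fixpoint, start Z0 = Sat(A[recv U EG recv]) = {q0, q1}, add states in Sat(r) with every successor in Z. Z1 = {q0, q1, q2, q8}; Z2 = {q0, q1, q2, q6, q8}; fixed.
Sat(A[r U A[recv U EG recv]]) = {q0, q1, q2, q6, q8}
q5 ∉ Sat(A[r U A[recv U EG recv]]) = {q0, q1, q2, q6, q8}, so the formula does not hold at q5.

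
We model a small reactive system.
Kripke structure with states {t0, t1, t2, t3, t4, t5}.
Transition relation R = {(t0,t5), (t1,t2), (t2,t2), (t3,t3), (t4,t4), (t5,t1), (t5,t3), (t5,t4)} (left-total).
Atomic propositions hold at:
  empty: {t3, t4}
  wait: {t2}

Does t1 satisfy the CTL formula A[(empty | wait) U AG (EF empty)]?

No

Sat(empty | wait) = {t2, t3, t4}
EF empty: least fixpoint, start Z0 = {t3, t4}, add states with some successor in Z. Z1 = {t3, t4, t5}; Z2 = {t0, t3, t4, t5}; fixed.
Sat(EF empty) = {t0, t3, t4, t5}
AG (EF empty): greatest fixpoint, start Z0 = {t0, t3, t4, t5}, keep only states in Sat with every successor in Z. Z1 = {t0, t3, t4}; Z2 = {t3, t4}; fixed.
Sat(AG (EF empty)) = {t3, t4}
A[(empty | wait) U AG (EF empty)]: least fixpoint, start Z0 = Sat(AG (EF empty)) = {t3, t4}, add states in Sat(empty | wait) with every successor in Z. Already a fixed point.
Sat(A[(empty | wait) U AG (EF empty)]) = {t3, t4}
t1 ∉ Sat(A[(empty | wait) U AG (EF empty)]) = {t3, t4}, so the formula does not hold at t1.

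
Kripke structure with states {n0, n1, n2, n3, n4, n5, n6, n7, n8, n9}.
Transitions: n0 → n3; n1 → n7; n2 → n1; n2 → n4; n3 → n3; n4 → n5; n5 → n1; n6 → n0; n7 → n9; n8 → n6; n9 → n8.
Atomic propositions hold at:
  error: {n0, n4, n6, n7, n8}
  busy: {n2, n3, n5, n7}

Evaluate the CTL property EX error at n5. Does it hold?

Sat(EX error) = {s : some successor in {n0, n4, n6, n7, n8}} = {n1, n2, n6, n8, n9}
n5 ∉ Sat(EX error) = {n1, n2, n6, n8, n9}, so the formula does not hold at n5.

No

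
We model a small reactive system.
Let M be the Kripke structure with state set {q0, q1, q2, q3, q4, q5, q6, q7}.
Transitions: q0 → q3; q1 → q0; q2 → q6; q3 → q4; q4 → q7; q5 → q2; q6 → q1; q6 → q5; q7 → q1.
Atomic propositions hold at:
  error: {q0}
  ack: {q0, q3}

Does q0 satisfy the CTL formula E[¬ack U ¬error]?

Sat(¬ack) = {q1, q2, q4, q5, q6, q7}
Sat(¬error) = {q1, q2, q3, q4, q5, q6, q7}
E[¬ack U ¬error]: least fixpoint, start Z0 = Sat(¬error) = {q1, q2, q3, q4, q5, q6, q7}, add states in Sat(¬ack) with some successor in Z. Already a fixed point.
Sat(E[¬ack U ¬error]) = {q1, q2, q3, q4, q5, q6, q7}
q0 ∉ Sat(E[¬ack U ¬error]) = {q1, q2, q3, q4, q5, q6, q7}, so the formula does not hold at q0.

No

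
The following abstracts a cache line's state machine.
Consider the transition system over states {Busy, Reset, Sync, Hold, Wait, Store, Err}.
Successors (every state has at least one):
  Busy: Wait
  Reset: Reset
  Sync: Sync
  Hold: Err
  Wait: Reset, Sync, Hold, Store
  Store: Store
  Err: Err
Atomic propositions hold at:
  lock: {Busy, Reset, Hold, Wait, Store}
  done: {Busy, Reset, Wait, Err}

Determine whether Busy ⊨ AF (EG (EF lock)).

Yes

EF lock: least fixpoint, start Z0 = {Busy, Reset, Hold, Wait, Store}, add states with some successor in Z. Already a fixed point.
Sat(EF lock) = {Busy, Reset, Hold, Wait, Store}
EG (EF lock): greatest fixpoint, start Z0 = {Busy, Reset, Hold, Wait, Store}, keep only states in Sat with some successor in Z. Z1 = {Busy, Reset, Wait, Store}; fixed.
Sat(EG (EF lock)) = {Busy, Reset, Wait, Store}
AF (EG (EF lock)): least fixpoint, start Z0 = {Busy, Reset, Wait, Store}, add states with every successor in Z. Already a fixed point.
Sat(AF (EG (EF lock))) = {Busy, Reset, Wait, Store}
Busy ∈ Sat(AF (EG (EF lock))) = {Busy, Reset, Wait, Store}, so the formula holds at Busy.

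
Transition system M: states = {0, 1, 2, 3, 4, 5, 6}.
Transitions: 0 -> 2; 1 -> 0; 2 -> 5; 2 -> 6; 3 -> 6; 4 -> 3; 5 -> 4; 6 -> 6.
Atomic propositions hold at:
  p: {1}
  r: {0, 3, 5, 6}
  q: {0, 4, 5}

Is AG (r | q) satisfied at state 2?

Sat(r | q) = {0, 3, 4, 5, 6}
AG (r | q): greatest fixpoint, start Z0 = {0, 3, 4, 5, 6}, keep only states in Sat with every successor in Z. Z1 = {3, 4, 5, 6}; fixed.
Sat(AG (r | q)) = {3, 4, 5, 6}
2 ∉ Sat(AG (r | q)) = {3, 4, 5, 6}, so the formula does not hold at 2.

No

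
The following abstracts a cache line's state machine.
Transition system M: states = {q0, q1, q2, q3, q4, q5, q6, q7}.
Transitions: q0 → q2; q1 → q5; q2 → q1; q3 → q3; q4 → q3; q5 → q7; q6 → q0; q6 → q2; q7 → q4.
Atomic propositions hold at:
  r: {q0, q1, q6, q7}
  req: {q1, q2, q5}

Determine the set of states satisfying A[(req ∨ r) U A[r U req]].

Sat(req ∨ r) = {q0, q1, q2, q5, q6, q7}
A[r U req]: least fixpoint, start Z0 = Sat(req) = {q1, q2, q5}, add states in Sat(r) with every successor in Z. Z1 = {q0, q1, q2, q5}; Z2 = {q0, q1, q2, q5, q6}; fixed.
Sat(A[r U req]) = {q0, q1, q2, q5, q6}
A[(req ∨ r) U A[r U req]]: least fixpoint, start Z0 = Sat(A[r U req]) = {q0, q1, q2, q5, q6}, add states in Sat(req ∨ r) with every successor in Z. Already a fixed point.
Sat(A[(req ∨ r) U A[r U req]]) = {q0, q1, q2, q5, q6}

{q0, q1, q2, q5, q6}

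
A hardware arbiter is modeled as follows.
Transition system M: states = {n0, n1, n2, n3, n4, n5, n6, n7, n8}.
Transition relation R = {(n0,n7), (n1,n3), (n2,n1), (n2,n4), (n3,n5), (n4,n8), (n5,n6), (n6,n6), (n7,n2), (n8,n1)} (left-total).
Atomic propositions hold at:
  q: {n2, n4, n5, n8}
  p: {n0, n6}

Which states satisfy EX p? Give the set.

{n5, n6}

Sat(EX p) = {s : some successor in {n0, n6}} = {n5, n6}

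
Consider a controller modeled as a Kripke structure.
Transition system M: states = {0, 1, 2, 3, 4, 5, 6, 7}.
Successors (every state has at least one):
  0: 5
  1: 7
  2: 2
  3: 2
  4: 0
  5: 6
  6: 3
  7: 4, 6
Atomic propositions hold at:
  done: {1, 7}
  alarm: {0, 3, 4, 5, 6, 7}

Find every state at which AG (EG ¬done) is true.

Sat(¬done) = {0, 2, 3, 4, 5, 6}
EG ¬done: greatest fixpoint, start Z0 = {0, 2, 3, 4, 5, 6}, keep only states in Sat with some successor in Z. Already a fixed point.
Sat(EG ¬done) = {0, 2, 3, 4, 5, 6}
AG (EG ¬done): greatest fixpoint, start Z0 = {0, 2, 3, 4, 5, 6}, keep only states in Sat with every successor in Z. Already a fixed point.
Sat(AG (EG ¬done)) = {0, 2, 3, 4, 5, 6}

{0, 2, 3, 4, 5, 6}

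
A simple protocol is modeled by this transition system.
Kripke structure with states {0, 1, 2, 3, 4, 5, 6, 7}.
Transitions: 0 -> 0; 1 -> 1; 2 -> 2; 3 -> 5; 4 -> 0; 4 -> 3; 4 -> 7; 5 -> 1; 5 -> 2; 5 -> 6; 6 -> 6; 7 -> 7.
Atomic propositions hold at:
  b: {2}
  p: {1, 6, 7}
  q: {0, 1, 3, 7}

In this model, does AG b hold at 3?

AG b: greatest fixpoint, start Z0 = {2}, keep only states in Sat with every successor in Z. Already a fixed point.
Sat(AG b) = {2}
3 ∉ Sat(AG b) = {2}, so the formula does not hold at 3.

No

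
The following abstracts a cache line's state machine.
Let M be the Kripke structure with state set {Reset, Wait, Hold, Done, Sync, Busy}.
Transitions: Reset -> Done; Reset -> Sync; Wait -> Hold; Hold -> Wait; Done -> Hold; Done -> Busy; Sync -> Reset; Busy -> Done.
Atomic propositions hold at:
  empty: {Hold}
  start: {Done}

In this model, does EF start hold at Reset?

Yes

EF start: least fixpoint, start Z0 = {Done}, add states with some successor in Z. Z1 = {Reset, Done, Busy}; Z2 = {Reset, Done, Sync, Busy}; fixed.
Sat(EF start) = {Reset, Done, Sync, Busy}
Reset ∈ Sat(EF start) = {Reset, Done, Sync, Busy}, so the formula holds at Reset.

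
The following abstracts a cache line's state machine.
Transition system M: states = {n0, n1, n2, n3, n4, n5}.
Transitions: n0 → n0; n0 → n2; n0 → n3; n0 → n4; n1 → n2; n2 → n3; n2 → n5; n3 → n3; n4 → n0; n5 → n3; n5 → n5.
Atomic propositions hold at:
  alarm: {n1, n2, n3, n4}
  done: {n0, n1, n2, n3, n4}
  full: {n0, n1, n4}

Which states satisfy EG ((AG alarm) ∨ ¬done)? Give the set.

{n3, n5}

AG alarm: greatest fixpoint, start Z0 = {n1, n2, n3, n4}, keep only states in Sat with every successor in Z. Z1 = {n1, n3}; Z2 = {n3}; fixed.
Sat(AG alarm) = {n3}
Sat(¬done) = {n5}
Sat((AG alarm) ∨ ¬done) = {n3, n5}
EG ((AG alarm) ∨ ¬done): greatest fixpoint, start Z0 = {n3, n5}, keep only states in Sat with some successor in Z. Already a fixed point.
Sat(EG ((AG alarm) ∨ ¬done)) = {n3, n5}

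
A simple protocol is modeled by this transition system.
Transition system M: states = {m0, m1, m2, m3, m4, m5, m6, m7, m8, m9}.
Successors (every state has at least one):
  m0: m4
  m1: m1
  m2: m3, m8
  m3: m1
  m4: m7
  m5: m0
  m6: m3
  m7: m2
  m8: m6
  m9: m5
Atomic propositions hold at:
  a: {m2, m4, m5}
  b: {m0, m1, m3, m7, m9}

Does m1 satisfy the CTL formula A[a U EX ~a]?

Sat(~a) = {m0, m1, m3, m6, m7, m8, m9}
Sat(EX ~a) = {s : some successor in {m0, m1, m3, m6, m7, m8, m9}} = {m1, m2, m3, m4, m5, m6, m8}
A[a U EX ~a]: least fixpoint, start Z0 = Sat(EX ~a) = {m1, m2, m3, m4, m5, m6, m8}, add states in Sat(a) with every successor in Z. Already a fixed point.
Sat(A[a U EX ~a]) = {m1, m2, m3, m4, m5, m6, m8}
m1 ∈ Sat(A[a U EX ~a]) = {m1, m2, m3, m4, m5, m6, m8}, so the formula holds at m1.

Yes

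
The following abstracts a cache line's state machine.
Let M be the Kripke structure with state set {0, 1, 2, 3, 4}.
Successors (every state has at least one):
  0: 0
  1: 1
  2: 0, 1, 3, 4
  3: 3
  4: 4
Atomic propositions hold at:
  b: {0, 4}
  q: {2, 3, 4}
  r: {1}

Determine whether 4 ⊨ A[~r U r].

Sat(~r) = {0, 2, 3, 4}
A[~r U r]: least fixpoint, start Z0 = Sat(r) = {1}, add states in Sat(~r) with every successor in Z. Already a fixed point.
Sat(A[~r U r]) = {1}
4 ∉ Sat(A[~r U r]) = {1}, so the formula does not hold at 4.

No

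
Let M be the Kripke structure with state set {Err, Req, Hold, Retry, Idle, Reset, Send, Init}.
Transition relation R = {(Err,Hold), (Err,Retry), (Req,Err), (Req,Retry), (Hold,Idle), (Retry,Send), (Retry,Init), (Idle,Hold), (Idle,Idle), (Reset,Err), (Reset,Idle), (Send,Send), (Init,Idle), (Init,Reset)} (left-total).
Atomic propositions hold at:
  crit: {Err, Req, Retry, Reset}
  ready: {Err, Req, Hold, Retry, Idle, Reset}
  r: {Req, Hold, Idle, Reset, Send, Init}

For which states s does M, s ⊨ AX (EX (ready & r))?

{Hold, Idle, Reset, Init}

Sat(ready & r) = {Req, Hold, Idle, Reset}
Sat(EX (ready & r)) = {s : some successor in {Req, Hold, Idle, Reset}} = {Err, Hold, Idle, Reset, Init}
Sat(AX (EX (ready & r))) = {s : every successor in {Err, Hold, Idle, Reset, Init}} = {Hold, Idle, Reset, Init}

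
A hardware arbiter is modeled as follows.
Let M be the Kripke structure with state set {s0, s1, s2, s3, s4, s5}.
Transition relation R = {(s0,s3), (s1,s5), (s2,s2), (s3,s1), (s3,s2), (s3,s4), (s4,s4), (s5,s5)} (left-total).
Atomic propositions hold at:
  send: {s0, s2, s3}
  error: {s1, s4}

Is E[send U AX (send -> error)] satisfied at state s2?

Sat(send -> error) = {s1, s4, s5}
Sat(AX (send -> error)) = {s : every successor in {s1, s4, s5}} = {s1, s4, s5}
E[send U AX (send -> error)]: least fixpoint, start Z0 = Sat(AX (send -> error)) = {s1, s4, s5}, add states in Sat(send) with some successor in Z. Z1 = {s1, s3, s4, s5}; Z2 = {s0, s1, s3, s4, s5}; fixed.
Sat(E[send U AX (send -> error)]) = {s0, s1, s3, s4, s5}
s2 ∉ Sat(E[send U AX (send -> error)]) = {s0, s1, s3, s4, s5}, so the formula does not hold at s2.

No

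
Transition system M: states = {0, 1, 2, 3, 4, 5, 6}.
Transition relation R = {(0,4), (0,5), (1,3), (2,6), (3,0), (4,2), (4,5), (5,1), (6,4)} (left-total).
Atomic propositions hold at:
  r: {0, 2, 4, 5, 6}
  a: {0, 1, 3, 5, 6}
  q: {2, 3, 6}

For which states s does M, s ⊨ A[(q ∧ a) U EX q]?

{1, 2, 4, 6}

Sat(q ∧ a) = {3, 6}
Sat(EX q) = {s : some successor in {2, 3, 6}} = {1, 2, 4}
A[(q ∧ a) U EX q]: least fixpoint, start Z0 = Sat(EX q) = {1, 2, 4}, add states in Sat(q ∧ a) with every successor in Z. Z1 = {1, 2, 4, 6}; fixed.
Sat(A[(q ∧ a) U EX q]) = {1, 2, 4, 6}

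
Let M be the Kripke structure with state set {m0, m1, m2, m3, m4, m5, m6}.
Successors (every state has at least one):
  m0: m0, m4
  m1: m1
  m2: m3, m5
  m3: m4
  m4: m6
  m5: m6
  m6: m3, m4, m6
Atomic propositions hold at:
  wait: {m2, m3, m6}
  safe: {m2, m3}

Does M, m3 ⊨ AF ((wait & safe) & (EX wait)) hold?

Sat(wait & safe) = {m2, m3}
Sat(EX wait) = {s : some successor in {m2, m3, m6}} = {m2, m4, m5, m6}
Sat((wait & safe) & (EX wait)) = {m2}
AF ((wait & safe) & (EX wait)): least fixpoint, start Z0 = {m2}, add states with every successor in Z. Already a fixed point.
Sat(AF ((wait & safe) & (EX wait))) = {m2}
m3 ∉ Sat(AF ((wait & safe) & (EX wait))) = {m2}, so the formula does not hold at m3.

No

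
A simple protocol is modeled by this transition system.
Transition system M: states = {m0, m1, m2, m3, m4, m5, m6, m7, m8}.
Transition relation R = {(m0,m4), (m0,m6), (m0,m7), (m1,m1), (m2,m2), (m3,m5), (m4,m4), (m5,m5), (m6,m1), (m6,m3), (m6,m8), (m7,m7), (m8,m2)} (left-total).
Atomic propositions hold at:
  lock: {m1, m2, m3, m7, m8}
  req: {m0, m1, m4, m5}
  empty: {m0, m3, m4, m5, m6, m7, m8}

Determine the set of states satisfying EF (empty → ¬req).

Sat(¬req) = {m2, m3, m6, m7, m8}
Sat(empty → ¬req) = {m1, m2, m3, m6, m7, m8}
EF (empty → ¬req): least fixpoint, start Z0 = {m1, m2, m3, m6, m7, m8}, add states with some successor in Z. Z1 = {m0, m1, m2, m3, m6, m7, m8}; fixed.
Sat(EF (empty → ¬req)) = {m0, m1, m2, m3, m6, m7, m8}

{m0, m1, m2, m3, m6, m7, m8}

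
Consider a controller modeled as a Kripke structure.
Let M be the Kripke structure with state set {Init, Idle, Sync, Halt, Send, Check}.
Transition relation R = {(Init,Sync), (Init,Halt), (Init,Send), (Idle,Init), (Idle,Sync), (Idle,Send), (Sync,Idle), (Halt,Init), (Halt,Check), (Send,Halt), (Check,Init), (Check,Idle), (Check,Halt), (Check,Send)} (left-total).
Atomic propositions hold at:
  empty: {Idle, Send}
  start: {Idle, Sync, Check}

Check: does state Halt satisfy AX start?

Sat(AX start) = {s : every successor in {Idle, Sync, Check}} = {Sync}
Halt ∉ Sat(AX start) = {Sync}, so the formula does not hold at Halt.

No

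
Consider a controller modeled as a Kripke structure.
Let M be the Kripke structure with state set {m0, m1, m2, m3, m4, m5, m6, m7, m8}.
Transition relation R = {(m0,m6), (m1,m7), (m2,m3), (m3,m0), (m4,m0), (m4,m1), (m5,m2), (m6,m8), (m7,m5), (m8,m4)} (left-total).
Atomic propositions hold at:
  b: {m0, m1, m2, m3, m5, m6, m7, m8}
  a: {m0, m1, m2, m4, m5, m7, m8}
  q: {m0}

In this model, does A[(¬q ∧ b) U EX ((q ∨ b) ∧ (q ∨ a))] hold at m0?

No

Sat(¬q) = {m1, m2, m3, m4, m5, m6, m7, m8}
Sat(¬q ∧ b) = {m1, m2, m3, m5, m6, m7, m8}
Sat(q ∨ b) = {m0, m1, m2, m3, m5, m6, m7, m8}
Sat(q ∨ a) = {m0, m1, m2, m4, m5, m7, m8}
Sat((q ∨ b) ∧ (q ∨ a)) = {m0, m1, m2, m5, m7, m8}
Sat(EX ((q ∨ b) ∧ (q ∨ a))) = {s : some successor in {m0, m1, m2, m5, m7, m8}} = {m1, m3, m4, m5, m6, m7}
A[(¬q ∧ b) U EX ((q ∨ b) ∧ (q ∨ a))]: least fixpoint, start Z0 = Sat(EX ((q ∨ b) ∧ (q ∨ a))) = {m1, m3, m4, m5, m6, m7}, add states in Sat(¬q ∧ b) with every successor in Z. Z1 = {m1, m2, m3, m4, m5, m6, m7, m8}; fixed.
Sat(A[(¬q ∧ b) U EX ((q ∨ b) ∧ (q ∨ a))]) = {m1, m2, m3, m4, m5, m6, m7, m8}
m0 ∉ Sat(A[(¬q ∧ b) U EX ((q ∨ b) ∧ (q ∨ a))]) = {m1, m2, m3, m4, m5, m6, m7, m8}, so the formula does not hold at m0.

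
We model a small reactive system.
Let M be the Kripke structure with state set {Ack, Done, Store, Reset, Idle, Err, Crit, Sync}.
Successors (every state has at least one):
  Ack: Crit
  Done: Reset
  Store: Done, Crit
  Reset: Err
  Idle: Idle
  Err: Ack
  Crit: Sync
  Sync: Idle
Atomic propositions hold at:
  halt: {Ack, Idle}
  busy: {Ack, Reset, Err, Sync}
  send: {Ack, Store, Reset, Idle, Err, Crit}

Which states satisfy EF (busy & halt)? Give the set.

{Ack, Done, Store, Reset, Err}

Sat(busy & halt) = {Ack}
EF (busy & halt): least fixpoint, start Z0 = {Ack}, add states with some successor in Z. Z1 = {Ack, Err}; Z2 = {Ack, Reset, Err}; Z3 = {Ack, Done, Reset, Err}; Z4 = {Ack, Done, Store, Reset, Err}; fixed.
Sat(EF (busy & halt)) = {Ack, Done, Store, Reset, Err}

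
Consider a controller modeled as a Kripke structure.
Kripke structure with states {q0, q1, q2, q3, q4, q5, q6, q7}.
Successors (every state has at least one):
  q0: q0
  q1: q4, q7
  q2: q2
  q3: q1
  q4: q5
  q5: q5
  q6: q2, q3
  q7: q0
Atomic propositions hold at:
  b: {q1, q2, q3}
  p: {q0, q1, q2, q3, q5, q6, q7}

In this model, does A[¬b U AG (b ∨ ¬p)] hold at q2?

Yes

Sat(¬b) = {q0, q4, q5, q6, q7}
Sat(¬p) = {q4}
Sat(b ∨ ¬p) = {q1, q2, q3, q4}
AG (b ∨ ¬p): greatest fixpoint, start Z0 = {q1, q2, q3, q4}, keep only states in Sat with every successor in Z. Z1 = {q2, q3}; Z2 = {q2}; fixed.
Sat(AG (b ∨ ¬p)) = {q2}
A[¬b U AG (b ∨ ¬p)]: least fixpoint, start Z0 = Sat(AG (b ∨ ¬p)) = {q2}, add states in Sat(¬b) with every successor in Z. Already a fixed point.
Sat(A[¬b U AG (b ∨ ¬p)]) = {q2}
q2 ∈ Sat(A[¬b U AG (b ∨ ¬p)]) = {q2}, so the formula holds at q2.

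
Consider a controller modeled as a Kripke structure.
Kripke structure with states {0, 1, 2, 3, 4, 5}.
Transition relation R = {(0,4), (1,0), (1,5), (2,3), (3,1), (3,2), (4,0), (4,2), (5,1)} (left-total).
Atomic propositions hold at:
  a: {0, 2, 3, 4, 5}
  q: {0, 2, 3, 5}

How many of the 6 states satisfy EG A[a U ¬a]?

2

Sat(¬a) = {1}
A[a U ¬a]: least fixpoint, start Z0 = Sat(¬a) = {1}, add states in Sat(a) with every successor in Z. Z1 = {1, 5}; fixed.
Sat(A[a U ¬a]) = {1, 5}
EG A[a U ¬a]: greatest fixpoint, start Z0 = {1, 5}, keep only states in Sat with some successor in Z. Already a fixed point.
Sat(EG A[a U ¬a]) = {1, 5}
|Sat(EG A[a U ¬a])| = |{1, 5}| = 2.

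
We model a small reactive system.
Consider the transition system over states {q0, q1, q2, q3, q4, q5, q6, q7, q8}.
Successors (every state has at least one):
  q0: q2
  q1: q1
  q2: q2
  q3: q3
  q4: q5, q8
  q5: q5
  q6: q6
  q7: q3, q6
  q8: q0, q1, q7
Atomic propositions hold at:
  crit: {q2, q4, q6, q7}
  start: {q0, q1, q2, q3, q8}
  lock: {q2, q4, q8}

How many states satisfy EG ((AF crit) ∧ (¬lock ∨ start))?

4

AF crit: least fixpoint, start Z0 = {q2, q4, q6, q7}, add states with every successor in Z. Z1 = {q0, q2, q4, q6, q7}; fixed.
Sat(AF crit) = {q0, q2, q4, q6, q7}
Sat(¬lock) = {q0, q1, q3, q5, q6, q7}
Sat(¬lock ∨ start) = {q0, q1, q2, q3, q5, q6, q7, q8}
Sat((AF crit) ∧ (¬lock ∨ start)) = {q0, q2, q6, q7}
EG ((AF crit) ∧ (¬lock ∨ start)): greatest fixpoint, start Z0 = {q0, q2, q6, q7}, keep only states in Sat with some successor in Z. Already a fixed point.
Sat(EG ((AF crit) ∧ (¬lock ∨ start))) = {q0, q2, q6, q7}
|Sat(EG ((AF crit) ∧ (¬lock ∨ start)))| = |{q0, q2, q6, q7}| = 4.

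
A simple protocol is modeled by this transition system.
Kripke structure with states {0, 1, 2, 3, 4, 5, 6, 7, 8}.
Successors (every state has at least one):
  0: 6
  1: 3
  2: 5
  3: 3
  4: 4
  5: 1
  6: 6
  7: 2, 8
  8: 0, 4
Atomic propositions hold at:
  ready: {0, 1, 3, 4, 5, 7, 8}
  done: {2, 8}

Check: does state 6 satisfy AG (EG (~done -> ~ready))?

Sat(~done) = {0, 1, 3, 4, 5, 6, 7}
Sat(~ready) = {2, 6}
Sat(~done -> ~ready) = {2, 6, 8}
EG (~done -> ~ready): greatest fixpoint, start Z0 = {2, 6, 8}, keep only states in Sat with some successor in Z. Z1 = {6}; fixed.
Sat(EG (~done -> ~ready)) = {6}
AG (EG (~done -> ~ready)): greatest fixpoint, start Z0 = {6}, keep only states in Sat with every successor in Z. Already a fixed point.
Sat(AG (EG (~done -> ~ready))) = {6}
6 ∈ Sat(AG (EG (~done -> ~ready))) = {6}, so the formula holds at 6.

Yes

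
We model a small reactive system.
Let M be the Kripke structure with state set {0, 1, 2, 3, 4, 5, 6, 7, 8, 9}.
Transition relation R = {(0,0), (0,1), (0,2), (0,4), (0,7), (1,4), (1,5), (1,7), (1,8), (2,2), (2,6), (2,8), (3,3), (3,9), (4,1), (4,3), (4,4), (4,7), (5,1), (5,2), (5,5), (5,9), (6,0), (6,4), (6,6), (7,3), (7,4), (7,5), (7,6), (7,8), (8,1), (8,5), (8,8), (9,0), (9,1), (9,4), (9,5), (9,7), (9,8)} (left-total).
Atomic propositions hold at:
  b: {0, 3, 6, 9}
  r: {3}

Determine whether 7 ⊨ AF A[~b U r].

Sat(~b) = {1, 2, 4, 5, 7, 8}
A[~b U r]: least fixpoint, start Z0 = Sat(r) = {3}, add states in Sat(~b) with every successor in Z. Already a fixed point.
Sat(A[~b U r]) = {3}
AF A[~b U r]: least fixpoint, start Z0 = {3}, add states with every successor in Z. Already a fixed point.
Sat(AF A[~b U r]) = {3}
7 ∉ Sat(AF A[~b U r]) = {3}, so the formula does not hold at 7.

No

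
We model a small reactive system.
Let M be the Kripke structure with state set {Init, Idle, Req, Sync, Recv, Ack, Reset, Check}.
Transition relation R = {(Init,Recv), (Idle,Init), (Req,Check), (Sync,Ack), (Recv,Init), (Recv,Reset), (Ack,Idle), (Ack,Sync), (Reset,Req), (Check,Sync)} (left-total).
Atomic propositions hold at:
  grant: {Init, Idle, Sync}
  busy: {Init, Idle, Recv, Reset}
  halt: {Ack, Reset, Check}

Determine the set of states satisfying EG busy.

EG busy: greatest fixpoint, start Z0 = {Init, Idle, Recv, Reset}, keep only states in Sat with some successor in Z. Z1 = {Init, Idle, Recv}; fixed.
Sat(EG busy) = {Init, Idle, Recv}

{Init, Idle, Recv}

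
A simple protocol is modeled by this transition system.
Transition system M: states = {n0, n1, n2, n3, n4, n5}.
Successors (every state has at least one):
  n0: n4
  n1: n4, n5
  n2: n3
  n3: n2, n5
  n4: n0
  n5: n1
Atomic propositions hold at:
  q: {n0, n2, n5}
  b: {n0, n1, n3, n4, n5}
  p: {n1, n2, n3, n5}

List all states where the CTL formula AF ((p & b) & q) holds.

Sat(p & b) = {n1, n3, n5}
Sat((p & b) & q) = {n5}
AF ((p & b) & q): least fixpoint, start Z0 = {n5}, add states with every successor in Z. Already a fixed point.
Sat(AF ((p & b) & q)) = {n5}

{n5}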